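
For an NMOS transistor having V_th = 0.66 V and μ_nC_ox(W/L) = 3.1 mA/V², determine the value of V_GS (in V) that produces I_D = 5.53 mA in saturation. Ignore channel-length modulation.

In saturation I_D = ½ k_n (V_GS − V_th)², so V_GS − V_th = √(2 I_D / k_n) = √(2 × 5.53 / 3.1) = 1.89 V.
V_GS = 0.66 + 1.89 = 2.55 V.

V_GS = 2.55 V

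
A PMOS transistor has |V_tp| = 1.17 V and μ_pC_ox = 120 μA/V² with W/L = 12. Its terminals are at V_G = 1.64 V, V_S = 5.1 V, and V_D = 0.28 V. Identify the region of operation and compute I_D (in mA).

Saturation; I_D = 3.78 mA

V_SG = V_S − V_G = 5.1 − 1.64 = 3.46 V; V_SD = V_S − V_D = 5.1 − 0.28 = 4.82 V.
k_p = μ_pC_ox · (W/L) = 1.44 mA/V².
V_ov = V_SG − |V_tp| = 3.46 − 1.17 = 2.29 V.
Since V_SD = 4.82 V ≥ V_ov = 2.29 V, the device is in saturation.
I_D = ½ k_p V_ov² = 0.5 × 1.44 × 2.29² = 3.78 mA.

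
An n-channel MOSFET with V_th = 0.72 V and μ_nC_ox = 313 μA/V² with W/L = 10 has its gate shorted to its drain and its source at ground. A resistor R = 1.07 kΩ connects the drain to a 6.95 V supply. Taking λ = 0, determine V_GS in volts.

V_GS = 2.37 V

With gate tied to drain, V_GS = V_DS ≥ V_GS − V_th, so the device is in saturation.
k_n = μ_nC_ox · (W/L) = 3.13 mA/V².
KCL at the drain: ½ k_n (V_GS − V_th)² = (V_DD − V_GS)/R.
Let x = V_GS − 0.72. Then 1.67 x² + x − 6.23 = 0, giving x = 1.65 V (positive root), so V_GS = 2.37 V.
I_D = (V_DD − V_GS)/R = (6.95 − 2.37) / 1.07 = 4.28 mA.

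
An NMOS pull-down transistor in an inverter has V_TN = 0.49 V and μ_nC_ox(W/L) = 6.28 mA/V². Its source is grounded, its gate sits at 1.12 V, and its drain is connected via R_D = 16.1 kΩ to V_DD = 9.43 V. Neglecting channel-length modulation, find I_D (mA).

I_D = 0.575 mA

V_GS = V_G = 1.12 V, so V_ov = 1.12 − 0.49 = 0.63 V.
Assume saturation: I_D = ½ k_n V_ov² = 0.5 × 6.28 × 0.63² = 1.25 mA, giving V_DS = V_DD − I_D R_D = 9.43 − 1.25 × 16.1 = -10.6 V.
But -10.6 V < V_ov = 0.63 V, so the device is actually in triode.
In triode I_D = k_n[V_ov V_DS − ½ V_DS²] and I_D = (V_DD − V_DS)/R_D. Equating: 50.6 V_DS² − 64.7 V_DS + 9.43 = 0, giving V_DS = 0.168 V (the root below V_ov).
I_D = (9.43 − 0.168) / 16.1 = 0.575 mA.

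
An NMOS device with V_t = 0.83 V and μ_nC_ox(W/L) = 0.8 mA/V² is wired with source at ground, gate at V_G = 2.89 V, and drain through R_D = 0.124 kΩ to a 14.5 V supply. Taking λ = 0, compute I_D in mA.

I_D = 1.70 mA

V_GS = V_G = 2.89 V, so V_ov = 2.89 − 0.83 = 2.06 V.
Assume saturation: I_D = ½ k_n V_ov² = 0.5 × 0.8 × 2.06² = 1.7 mA, giving V_DS = V_DD − I_D R_D = 14.5 − 1.7 × 0.124 = 14.3 V.
V_DS = 14.3 V ≥ V_ov = 2.06 V, confirming saturation.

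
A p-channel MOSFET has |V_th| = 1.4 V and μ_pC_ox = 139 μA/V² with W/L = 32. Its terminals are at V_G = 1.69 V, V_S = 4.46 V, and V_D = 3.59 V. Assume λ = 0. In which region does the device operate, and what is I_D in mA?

Triode; I_D = 3.62 mA

V_SG = V_S − V_G = 4.46 − 1.69 = 2.77 V; V_SD = V_S − V_D = 4.46 − 3.59 = 0.87 V.
k_p = μ_pC_ox · (W/L) = 4.448 mA/V².
V_ov = V_SG − |V_th| = 2.77 − 1.4 = 1.37 V.
Since V_SD = 0.87 V < V_ov = 1.37 V, the device is in the triode region.
I_D = k_p [V_ov · V_SD − ½ V_SD²] = 4.448 × [1.37 × 0.87 − 0.5 × 0.87²] = 3.62 mA.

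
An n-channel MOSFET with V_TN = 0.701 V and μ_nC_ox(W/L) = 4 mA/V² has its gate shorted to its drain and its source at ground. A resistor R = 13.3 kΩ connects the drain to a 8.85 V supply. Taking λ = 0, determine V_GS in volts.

With gate tied to drain, V_GS = V_DS ≥ V_GS − V_TN, so the device is in saturation.
KCL at the drain: ½ k_n (V_GS − V_TN)² = (V_DD − V_GS)/R.
Let x = V_GS − 0.701. Then 26.6 x² + x − 8.149 = 0, giving x = 0.535 V (positive root), so V_GS = 1.24 V.
I_D = (V_DD − V_GS)/R = (8.85 − 1.24) / 13.3 = 0.572 mA.

V_GS = 1.24 V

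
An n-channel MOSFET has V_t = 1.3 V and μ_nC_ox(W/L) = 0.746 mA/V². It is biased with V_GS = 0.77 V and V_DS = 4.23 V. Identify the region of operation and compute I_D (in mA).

V_GS = 0.77 V < V_t = 1.3 V, so the transistor is in cutoff.

Cutoff; I_D = 0 mA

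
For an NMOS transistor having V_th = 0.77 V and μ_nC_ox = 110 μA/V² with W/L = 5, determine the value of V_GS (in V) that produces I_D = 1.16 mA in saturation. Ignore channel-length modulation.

k_n = μ_nC_ox · (W/L) = 0.55 mA/V².
In saturation I_D = ½ k_n (V_GS − V_th)², so V_GS − V_th = √(2 I_D / k_n) = √(2 × 1.16 / 0.55) = 2.05 V.
V_GS = 0.77 + 2.05 = 2.82 V.

V_GS = 2.82 V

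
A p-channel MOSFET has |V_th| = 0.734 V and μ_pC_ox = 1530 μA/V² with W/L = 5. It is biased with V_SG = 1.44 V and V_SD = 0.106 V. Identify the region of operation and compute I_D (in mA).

k_p = μ_pC_ox · (W/L) = 7.65 mA/V².
V_ov = V_SG − |V_th| = 1.44 − 0.734 = 0.706 V.
Since V_SD = 0.106 V < V_ov = 0.706 V, the device is in the triode region.
I_D = k_p [V_ov · V_SD − ½ V_SD²] = 7.65 × [0.706 × 0.106 − 0.5 × 0.106²] = 0.53 mA.

Triode; I_D = 0.530 mA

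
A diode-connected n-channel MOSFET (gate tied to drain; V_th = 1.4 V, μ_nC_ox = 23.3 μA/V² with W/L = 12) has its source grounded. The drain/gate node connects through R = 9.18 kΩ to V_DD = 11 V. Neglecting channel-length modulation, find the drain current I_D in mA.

I_D = 0.787 mA

With gate tied to drain, V_GS = V_DS ≥ V_GS − V_th, so the device is in saturation.
k_n = μ_nC_ox · (W/L) = 0.2796 mA/V².
KCL at the drain: ½ k_n (V_GS − V_th)² = (V_DD − V_GS)/R.
Let x = V_GS − 1.4. Then 1.28 x² + x − 9.6 = 0, giving x = 2.37 V (positive root), so V_GS = 3.77 V.
I_D = (V_DD − V_GS)/R = (11 − 3.77) / 9.18 = 0.787 mA.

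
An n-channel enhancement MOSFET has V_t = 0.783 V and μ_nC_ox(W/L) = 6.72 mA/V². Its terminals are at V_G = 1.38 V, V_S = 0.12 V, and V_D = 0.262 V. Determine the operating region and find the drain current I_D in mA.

V_GS = V_G − V_S = 1.38 − 0.12 = 1.26 V; V_DS = V_D − V_S = 0.262 − 0.12 = 0.142 V.
V_ov = V_GS − V_t = 1.26 − 0.783 = 0.477 V.
Since V_DS = 0.142 V < V_ov = 0.477 V, the device is in the triode region.
I_D = k_n [V_ov · V_DS − ½ V_DS²] = 6.72 × [0.477 × 0.142 − 0.5 × 0.142²] = 0.387 mA.

Triode; I_D = 0.387 mA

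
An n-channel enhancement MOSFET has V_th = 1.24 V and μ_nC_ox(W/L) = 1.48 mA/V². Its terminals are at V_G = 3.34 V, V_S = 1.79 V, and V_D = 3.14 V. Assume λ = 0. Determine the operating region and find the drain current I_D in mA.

Saturation; I_D = 0.0711 mA

V_GS = V_G − V_S = 3.34 − 1.79 = 1.55 V; V_DS = V_D − V_S = 3.14 − 1.79 = 1.35 V.
V_ov = V_GS − V_th = 1.55 − 1.24 = 0.31 V.
Since V_DS = 1.35 V ≥ V_ov = 0.31 V, the device is in saturation.
I_D = ½ k_n V_ov² = 0.5 × 1.48 × 0.31² = 0.0711 mA.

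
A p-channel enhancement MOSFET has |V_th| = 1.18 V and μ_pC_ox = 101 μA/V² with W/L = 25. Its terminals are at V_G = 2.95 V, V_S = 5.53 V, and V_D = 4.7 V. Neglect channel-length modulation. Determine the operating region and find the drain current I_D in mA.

Triode; I_D = 2.06 mA

V_SG = V_S − V_G = 5.53 − 2.95 = 2.58 V; V_SD = V_S − V_D = 5.53 − 4.7 = 0.83 V.
k_p = μ_pC_ox · (W/L) = 2.525 mA/V².
V_ov = V_SG − |V_th| = 2.58 − 1.18 = 1.4 V.
Since V_SD = 0.83 V < V_ov = 1.4 V, the device is in the triode region.
I_D = k_p [V_ov · V_SD − ½ V_SD²] = 2.525 × [1.4 × 0.83 − 0.5 × 0.83²] = 2.06 mA.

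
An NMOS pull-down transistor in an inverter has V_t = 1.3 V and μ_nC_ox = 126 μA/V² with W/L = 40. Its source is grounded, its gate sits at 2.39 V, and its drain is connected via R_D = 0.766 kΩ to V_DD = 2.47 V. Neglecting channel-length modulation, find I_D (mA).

V_GS = V_G = 2.39 V, so V_ov = 2.39 − 1.3 = 1.09 V.
k_n = μ_nC_ox · (W/L) = 5.04 mA/V².
Assume saturation: I_D = ½ k_n V_ov² = 0.5 × 5.04 × 1.09² = 2.99 mA, giving V_DS = V_DD − I_D R_D = 2.47 − 2.99 × 0.766 = 0.177 V.
But 0.177 V < V_ov = 1.09 V, so the device is actually in triode.
In triode I_D = k_n[V_ov V_DS − ½ V_DS²] and I_D = (V_DD − V_DS)/R_D. Equating: 1.93 V_DS² − 5.208 V_DS + 2.47 = 0, giving V_DS = 0.614 V (the root below V_ov).
I_D = (2.47 − 0.614) / 0.766 = 2.42 mA.

I_D = 2.42 mA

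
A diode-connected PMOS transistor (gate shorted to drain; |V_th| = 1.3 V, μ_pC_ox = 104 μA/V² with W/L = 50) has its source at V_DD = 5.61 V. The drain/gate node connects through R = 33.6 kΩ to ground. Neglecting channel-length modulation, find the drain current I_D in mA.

With gate tied to drain, V_SG = V_SD ≥ V_SG − |V_th|, so the device is in saturation.
k_p = μ_pC_ox · (W/L) = 5.2 mA/V².
KCL at the drain: ½ k_p (V_SG − |V_th|)² = (V_DD − V_SG)/R.
Let x = V_SG − 1.3. Then 87.4 x² + x − 4.31 = 0, giving x = 0.216 V (positive root), so V_SG = 1.52 V.
I_D = (V_DD − V_SG)/R = (5.61 − 1.52) / 33.6 = 0.122 mA.

I_D = 0.122 mA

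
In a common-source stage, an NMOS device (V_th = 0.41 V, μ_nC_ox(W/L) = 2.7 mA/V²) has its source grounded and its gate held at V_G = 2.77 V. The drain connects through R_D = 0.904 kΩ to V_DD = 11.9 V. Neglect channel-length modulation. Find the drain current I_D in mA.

I_D = 7.52 mA

V_GS = V_G = 2.77 V, so V_ov = 2.77 − 0.41 = 2.36 V.
Assume saturation: I_D = ½ k_n V_ov² = 0.5 × 2.7 × 2.36² = 7.52 mA, giving V_DS = V_DD − I_D R_D = 11.9 − 7.52 × 0.904 = 5.1 V.
V_DS = 5.1 V ≥ V_ov = 2.36 V, confirming saturation.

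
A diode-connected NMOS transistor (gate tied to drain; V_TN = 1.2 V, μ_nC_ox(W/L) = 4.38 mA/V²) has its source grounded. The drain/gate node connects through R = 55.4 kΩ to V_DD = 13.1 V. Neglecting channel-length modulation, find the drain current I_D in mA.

I_D = 0.209 mA

With gate tied to drain, V_GS = V_DS ≥ V_GS − V_TN, so the device is in saturation.
KCL at the drain: ½ k_n (V_GS − V_TN)² = (V_DD − V_GS)/R.
Let x = V_GS − 1.2. Then 121 x² + x − 11.9 = 0, giving x = 0.309 V (positive root), so V_GS = 1.51 V.
I_D = (V_DD − V_GS)/R = (13.1 − 1.51) / 55.4 = 0.209 mA.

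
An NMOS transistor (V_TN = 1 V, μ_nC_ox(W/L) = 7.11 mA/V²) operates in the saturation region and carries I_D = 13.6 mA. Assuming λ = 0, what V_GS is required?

V_GS = 2.96 V

In saturation I_D = ½ k_n (V_GS − V_TN)², so V_GS − V_TN = √(2 I_D / k_n) = √(2 × 13.6 / 7.11) = 1.96 V.
V_GS = 1 + 1.96 = 2.96 V.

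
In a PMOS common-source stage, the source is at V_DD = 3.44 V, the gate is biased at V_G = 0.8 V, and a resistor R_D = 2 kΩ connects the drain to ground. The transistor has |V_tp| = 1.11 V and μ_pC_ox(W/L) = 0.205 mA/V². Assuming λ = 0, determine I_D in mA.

V_SG = V_DD − V_G = 3.44 − 0.8 = 2.64 V, so V_ov = 2.64 − 1.11 = 1.53 V.
Assume saturation: I_D = ½ k_p V_ov² = 0.5 × 0.205 × 1.53² = 0.24 mA, giving V_SD = V_DD − I_D R_D = 3.44 − 0.24 × 2 = 2.96 V.
V_SD = 2.96 V ≥ V_ov = 1.53 V, confirming saturation.

I_D = 0.240 mA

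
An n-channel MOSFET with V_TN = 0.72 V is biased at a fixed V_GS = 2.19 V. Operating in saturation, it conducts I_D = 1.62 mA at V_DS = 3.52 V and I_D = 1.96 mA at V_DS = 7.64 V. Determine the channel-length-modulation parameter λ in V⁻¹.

λ = 0.0621 V⁻¹

With V_GS fixed, I_D ∝ (1 + λ V_DS) in saturation, so I_D2/I_D1 = (1 + λ V_DS2)/(1 + λ V_DS1).
1.96/1.62 = 1.21 = (1 + 7.64 λ)/(1 + 3.52 λ).
Solving: λ (I_D1 V_DS2 − I_D2 V_DS1) = I_D2 − I_D1, so λ = (1.96 − 1.62) / (1.62 × 7.64 − 1.96 × 3.52) = 0.34 / 5.48 = 0.0621 V⁻¹.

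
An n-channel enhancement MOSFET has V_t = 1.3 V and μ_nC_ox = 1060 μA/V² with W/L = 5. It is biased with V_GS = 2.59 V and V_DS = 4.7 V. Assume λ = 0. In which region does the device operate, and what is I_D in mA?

Saturation; I_D = 4.41 mA

k_n = μ_nC_ox · (W/L) = 5.3 mA/V².
V_ov = V_GS − V_t = 2.59 − 1.3 = 1.29 V.
Since V_DS = 4.7 V ≥ V_ov = 1.29 V, the device is in saturation.
I_D = ½ k_n V_ov² = 0.5 × 5.3 × 1.29² = 4.41 mA.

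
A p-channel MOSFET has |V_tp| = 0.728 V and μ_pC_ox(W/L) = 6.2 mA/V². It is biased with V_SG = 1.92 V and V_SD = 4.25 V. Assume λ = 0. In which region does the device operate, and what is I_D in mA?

Saturation; I_D = 4.40 mA

V_ov = V_SG − |V_tp| = 1.92 − 0.728 = 1.19 V.
Since V_SD = 4.25 V ≥ V_ov = 1.19 V, the device is in saturation.
I_D = ½ k_p V_ov² = 0.5 × 6.2 × 1.19² = 4.4 mA.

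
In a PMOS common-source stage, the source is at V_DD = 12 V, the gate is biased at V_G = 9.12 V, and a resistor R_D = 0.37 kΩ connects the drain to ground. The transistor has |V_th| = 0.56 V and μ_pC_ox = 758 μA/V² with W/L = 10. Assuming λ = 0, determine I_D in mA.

V_SG = V_DD − V_G = 12 − 9.12 = 2.88 V, so V_ov = 2.88 − 0.56 = 2.32 V.
k_p = μ_pC_ox · (W/L) = 7.58 mA/V².
Assume saturation: I_D = ½ k_p V_ov² = 0.5 × 7.58 × 2.32² = 20.4 mA, giving V_SD = V_DD − I_D R_D = 12 − 20.4 × 0.37 = 4.45 V.
V_SD = 4.45 V ≥ V_ov = 2.32 V, confirming saturation.

I_D = 20.4 mA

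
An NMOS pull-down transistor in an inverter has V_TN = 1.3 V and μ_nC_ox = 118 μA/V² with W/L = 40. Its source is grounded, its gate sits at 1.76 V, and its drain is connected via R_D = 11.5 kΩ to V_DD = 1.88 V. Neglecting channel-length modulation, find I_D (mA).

I_D = 0.157 mA

V_GS = V_G = 1.76 V, so V_ov = 1.76 − 1.3 = 0.46 V.
k_n = μ_nC_ox · (W/L) = 4.72 mA/V².
Assume saturation: I_D = ½ k_n V_ov² = 0.5 × 4.72 × 0.46² = 0.499 mA, giving V_DS = V_DD − I_D R_D = 1.88 − 0.499 × 11.5 = -3.86 V.
But -3.86 V < V_ov = 0.46 V, so the device is actually in triode.
In triode I_D = k_n[V_ov V_DS − ½ V_DS²] and I_D = (V_DD − V_DS)/R_D. Equating: 27.1 V_DS² − 25.97 V_DS + 1.88 = 0, giving V_DS = 0.0789 V (the root below V_ov).
I_D = (1.88 − 0.0789) / 11.5 = 0.157 mA.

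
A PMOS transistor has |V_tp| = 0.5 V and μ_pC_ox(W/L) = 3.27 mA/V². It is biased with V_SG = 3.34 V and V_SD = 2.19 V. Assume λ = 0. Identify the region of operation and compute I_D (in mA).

Triode; I_D = 12.5 mA

V_ov = V_SG − |V_tp| = 3.34 − 0.5 = 2.84 V.
Since V_SD = 2.19 V < V_ov = 2.84 V, the device is in the triode region.
I_D = k_p [V_ov · V_SD − ½ V_SD²] = 3.27 × [2.84 × 2.19 − 0.5 × 2.19²] = 12.5 mA.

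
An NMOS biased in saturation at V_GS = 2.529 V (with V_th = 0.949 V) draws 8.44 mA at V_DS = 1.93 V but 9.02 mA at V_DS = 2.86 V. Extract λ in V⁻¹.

With V_GS fixed, I_D ∝ (1 + λ V_DS) in saturation, so I_D2/I_D1 = (1 + λ V_DS2)/(1 + λ V_DS1).
9.02/8.44 = 1.069 = (1 + 2.86 λ)/(1 + 1.93 λ).
Solving: λ (I_D1 V_DS2 − I_D2 V_DS1) = I_D2 − I_D1, so λ = (9.02 − 8.44) / (8.44 × 2.86 − 9.02 × 1.93) = 0.58 / 6.73 = 0.0862 V⁻¹.

λ = 0.0862 V⁻¹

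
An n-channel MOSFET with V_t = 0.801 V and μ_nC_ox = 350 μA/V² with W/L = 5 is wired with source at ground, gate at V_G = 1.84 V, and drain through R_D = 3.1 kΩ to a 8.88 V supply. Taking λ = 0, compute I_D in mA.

I_D = 0.945 mA

V_GS = V_G = 1.84 V, so V_ov = 1.84 − 0.801 = 1.04 V.
k_n = μ_nC_ox · (W/L) = 1.75 mA/V².
Assume saturation: I_D = ½ k_n V_ov² = 0.5 × 1.75 × 1.04² = 0.945 mA, giving V_DS = V_DD − I_D R_D = 8.88 − 0.945 × 3.1 = 5.95 V.
V_DS = 5.95 V ≥ V_ov = 1.04 V, confirming saturation.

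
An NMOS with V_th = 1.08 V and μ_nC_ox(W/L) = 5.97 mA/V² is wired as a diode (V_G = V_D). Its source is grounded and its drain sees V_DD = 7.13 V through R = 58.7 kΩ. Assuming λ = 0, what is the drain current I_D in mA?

I_D = 0.0999 mA

With gate tied to drain, V_GS = V_DS ≥ V_GS − V_th, so the device is in saturation.
KCL at the drain: ½ k_n (V_GS − V_th)² = (V_DD − V_GS)/R.
Let x = V_GS − 1.08. Then 175 x² + x − 6.05 = 0, giving x = 0.183 V (positive root), so V_GS = 1.26 V.
I_D = (V_DD − V_GS)/R = (7.13 − 1.26) / 58.7 = 0.0999 mA.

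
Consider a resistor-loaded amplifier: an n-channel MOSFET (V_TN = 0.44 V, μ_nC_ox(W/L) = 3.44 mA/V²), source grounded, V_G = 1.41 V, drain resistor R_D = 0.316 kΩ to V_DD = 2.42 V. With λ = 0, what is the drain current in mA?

I_D = 1.62 mA

V_GS = V_G = 1.41 V, so V_ov = 1.41 − 0.44 = 0.97 V.
Assume saturation: I_D = ½ k_n V_ov² = 0.5 × 3.44 × 0.97² = 1.62 mA, giving V_DS = V_DD − I_D R_D = 2.42 − 1.62 × 0.316 = 1.91 V.
V_DS = 1.91 V ≥ V_ov = 0.97 V, confirming saturation.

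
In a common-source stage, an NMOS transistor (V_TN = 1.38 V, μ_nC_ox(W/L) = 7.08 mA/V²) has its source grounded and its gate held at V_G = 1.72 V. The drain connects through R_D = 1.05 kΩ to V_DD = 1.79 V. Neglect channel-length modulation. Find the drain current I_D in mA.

I_D = 0.409 mA

V_GS = V_G = 1.72 V, so V_ov = 1.72 − 1.38 = 0.34 V.
Assume saturation: I_D = ½ k_n V_ov² = 0.5 × 7.08 × 0.34² = 0.409 mA, giving V_DS = V_DD − I_D R_D = 1.79 − 0.409 × 1.05 = 1.36 V.
V_DS = 1.36 V ≥ V_ov = 0.34 V, confirming saturation.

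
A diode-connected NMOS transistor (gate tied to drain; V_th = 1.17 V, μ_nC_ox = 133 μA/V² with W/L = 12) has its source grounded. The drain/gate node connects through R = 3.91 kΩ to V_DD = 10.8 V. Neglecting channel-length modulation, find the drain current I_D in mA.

With gate tied to drain, V_GS = V_DS ≥ V_GS − V_th, so the device is in saturation.
k_n = μ_nC_ox · (W/L) = 1.596 mA/V².
KCL at the drain: ½ k_n (V_GS − V_th)² = (V_DD − V_GS)/R.
Let x = V_GS − 1.17. Then 3.12 x² + x − 9.63 = 0, giving x = 1.6 V (positive root), so V_GS = 2.77 V.
I_D = (V_DD − V_GS)/R = (10.8 − 2.77) / 3.91 = 2.05 mA.

I_D = 2.05 mA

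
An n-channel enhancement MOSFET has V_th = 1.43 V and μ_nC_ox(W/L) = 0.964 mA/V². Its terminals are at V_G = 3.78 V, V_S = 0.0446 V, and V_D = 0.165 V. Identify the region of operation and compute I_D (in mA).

Triode; I_D = 0.261 mA

V_GS = V_G − V_S = 3.78 − 0.0446 = 3.74 V; V_DS = V_D − V_S = 0.165 − 0.0446 = 0.12 V.
V_ov = V_GS − V_th = 3.74 − 1.43 = 2.31 V.
Since V_DS = 0.12 V < V_ov = 2.31 V, the device is in the triode region.
I_D = k_n [V_ov · V_DS − ½ V_DS²] = 0.964 × [2.31 × 0.12 − 0.5 × 0.12²] = 0.261 mA.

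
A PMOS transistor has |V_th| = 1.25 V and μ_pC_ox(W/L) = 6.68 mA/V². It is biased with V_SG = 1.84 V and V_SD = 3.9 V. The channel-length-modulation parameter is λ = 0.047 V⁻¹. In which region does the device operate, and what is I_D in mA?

Saturation; I_D = 1.38 mA

V_ov = V_SG − |V_th| = 1.84 − 1.25 = 0.59 V.
Since V_SD = 3.9 V ≥ V_ov = 0.59 V, the device is in saturation.
I_D = ½ k_p V_ov² (1 + λ V_SD) = 0.5 × 6.68 × 0.59² × (1 + 0.047 × 3.9) = 1.38 mA.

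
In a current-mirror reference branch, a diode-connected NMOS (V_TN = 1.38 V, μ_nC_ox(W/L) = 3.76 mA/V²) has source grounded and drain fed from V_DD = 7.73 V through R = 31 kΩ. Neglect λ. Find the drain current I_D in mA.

With gate tied to drain, V_GS = V_DS ≥ V_GS − V_TN, so the device is in saturation.
KCL at the drain: ½ k_n (V_GS − V_TN)² = (V_DD − V_GS)/R.
Let x = V_GS − 1.38. Then 58.3 x² + x − 6.35 = 0, giving x = 0.322 V (positive root), so V_GS = 1.7 V.
I_D = (V_DD − V_GS)/R = (7.73 − 1.7) / 31 = 0.194 mA.

I_D = 0.194 mA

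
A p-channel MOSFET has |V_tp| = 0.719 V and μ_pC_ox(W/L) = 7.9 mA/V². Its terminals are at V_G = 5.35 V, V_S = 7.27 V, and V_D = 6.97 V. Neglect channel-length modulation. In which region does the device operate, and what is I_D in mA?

V_SG = V_S − V_G = 7.27 − 5.35 = 1.92 V; V_SD = V_S − V_D = 7.27 − 6.97 = 0.3 V.
V_ov = V_SG − |V_tp| = 1.92 − 0.719 = 1.2 V.
Since V_SD = 0.3 V < V_ov = 1.2 V, the device is in the triode region.
I_D = k_p [V_ov · V_SD − ½ V_SD²] = 7.9 × [1.2 × 0.3 − 0.5 × 0.3²] = 2.49 mA.

Triode; I_D = 2.49 mA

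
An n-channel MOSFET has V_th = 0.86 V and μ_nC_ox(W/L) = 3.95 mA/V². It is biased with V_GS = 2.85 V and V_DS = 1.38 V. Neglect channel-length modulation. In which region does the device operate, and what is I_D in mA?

V_ov = V_GS − V_th = 2.85 − 0.86 = 1.99 V.
Since V_DS = 1.38 V < V_ov = 1.99 V, the device is in the triode region.
I_D = k_n [V_ov · V_DS − ½ V_DS²] = 3.95 × [1.99 × 1.38 − 0.5 × 1.38²] = 7.09 mA.

Triode; I_D = 7.09 mA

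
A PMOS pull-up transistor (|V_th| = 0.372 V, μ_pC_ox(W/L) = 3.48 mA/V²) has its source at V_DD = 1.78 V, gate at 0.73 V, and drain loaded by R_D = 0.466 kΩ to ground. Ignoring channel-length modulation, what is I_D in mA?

V_SG = V_DD − V_G = 1.78 − 0.73 = 1.05 V, so V_ov = 1.05 − 0.372 = 0.678 V.
Assume saturation: I_D = ½ k_p V_ov² = 0.5 × 3.48 × 0.678² = 0.8 mA, giving V_SD = V_DD − I_D R_D = 1.78 − 0.8 × 0.466 = 1.41 V.
V_SD = 1.41 V ≥ V_ov = 0.678 V, confirming saturation.

I_D = 0.800 mA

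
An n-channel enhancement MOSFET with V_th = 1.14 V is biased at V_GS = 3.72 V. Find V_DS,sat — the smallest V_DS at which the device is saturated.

The boundary between triode and saturation is V_DS = V_GS − V_th = V_ov.
V_ov = 3.72 − 1.14 = 2.58 V.

V_DS,sat = 2.58 V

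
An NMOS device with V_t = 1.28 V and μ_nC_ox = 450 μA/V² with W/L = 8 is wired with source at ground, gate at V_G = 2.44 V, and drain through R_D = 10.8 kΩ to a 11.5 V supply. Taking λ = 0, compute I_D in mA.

I_D = 1.04 mA

V_GS = V_G = 2.44 V, so V_ov = 2.44 − 1.28 = 1.16 V.
k_n = μ_nC_ox · (W/L) = 3.6 mA/V².
Assume saturation: I_D = ½ k_n V_ov² = 0.5 × 3.6 × 1.16² = 2.42 mA, giving V_DS = V_DD − I_D R_D = 11.5 − 2.42 × 10.8 = -14.7 V.
But -14.7 V < V_ov = 1.16 V, so the device is actually in triode.
In triode I_D = k_n[V_ov V_DS − ½ V_DS²] and I_D = (V_DD − V_DS)/R_D. Equating: 19.4 V_DS² − 46.1 V_DS + 11.5 = 0, giving V_DS = 0.283 V (the root below V_ov).
I_D = (11.5 − 0.283) / 10.8 = 1.04 mA.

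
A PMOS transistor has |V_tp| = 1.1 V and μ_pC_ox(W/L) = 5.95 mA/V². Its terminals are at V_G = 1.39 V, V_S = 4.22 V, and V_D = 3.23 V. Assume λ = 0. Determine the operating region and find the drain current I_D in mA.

Triode; I_D = 7.27 mA

V_SG = V_S − V_G = 4.22 − 1.39 = 2.83 V; V_SD = V_S − V_D = 4.22 − 3.23 = 0.99 V.
V_ov = V_SG − |V_tp| = 2.83 − 1.1 = 1.73 V.
Since V_SD = 0.99 V < V_ov = 1.73 V, the device is in the triode region.
I_D = k_p [V_ov · V_SD − ½ V_SD²] = 5.95 × [1.73 × 0.99 − 0.5 × 0.99²] = 7.27 mA.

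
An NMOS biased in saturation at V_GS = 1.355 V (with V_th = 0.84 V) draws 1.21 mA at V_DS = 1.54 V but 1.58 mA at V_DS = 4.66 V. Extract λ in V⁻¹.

With V_GS fixed, I_D ∝ (1 + λ V_DS) in saturation, so I_D2/I_D1 = (1 + λ V_DS2)/(1 + λ V_DS1).
1.58/1.21 = 1.306 = (1 + 4.66 λ)/(1 + 1.54 λ).
Solving: λ (I_D1 V_DS2 − I_D2 V_DS1) = I_D2 − I_D1, so λ = (1.58 − 1.21) / (1.21 × 4.66 − 1.58 × 1.54) = 0.37 / 3.21 = 0.115 V⁻¹.

λ = 0.115 V⁻¹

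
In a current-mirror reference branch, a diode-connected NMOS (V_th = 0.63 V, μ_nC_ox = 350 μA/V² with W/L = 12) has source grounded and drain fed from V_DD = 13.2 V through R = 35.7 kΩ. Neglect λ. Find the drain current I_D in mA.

I_D = 0.341 mA

With gate tied to drain, V_GS = V_DS ≥ V_GS − V_th, so the device is in saturation.
k_n = μ_nC_ox · (W/L) = 4.2 mA/V².
KCL at the drain: ½ k_n (V_GS − V_th)² = (V_DD − V_GS)/R.
Let x = V_GS − 0.63. Then 75 x² + x − 12.57 = 0, giving x = 0.403 V (positive root), so V_GS = 1.03 V.
I_D = (V_DD − V_GS)/R = (13.2 − 1.03) / 35.7 = 0.341 mA.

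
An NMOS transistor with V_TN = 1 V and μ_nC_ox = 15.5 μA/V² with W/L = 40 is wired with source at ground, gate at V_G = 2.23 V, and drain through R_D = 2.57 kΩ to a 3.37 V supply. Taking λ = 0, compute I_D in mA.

V_GS = V_G = 2.23 V, so V_ov = 2.23 − 1 = 1.23 V.
k_n = μ_nC_ox · (W/L) = 0.62 mA/V².
Assume saturation: I_D = ½ k_n V_ov² = 0.5 × 0.62 × 1.23² = 0.469 mA, giving V_DS = V_DD − I_D R_D = 3.37 − 0.469 × 2.57 = 2.16 V.
V_DS = 2.16 V ≥ V_ov = 1.23 V, confirming saturation.

I_D = 0.469 mA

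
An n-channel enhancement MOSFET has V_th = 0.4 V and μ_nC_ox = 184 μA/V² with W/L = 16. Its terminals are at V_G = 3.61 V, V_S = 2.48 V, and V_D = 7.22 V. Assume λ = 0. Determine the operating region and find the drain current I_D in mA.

Saturation; I_D = 0.784 mA

V_GS = V_G − V_S = 3.61 − 2.48 = 1.13 V; V_DS = V_D − V_S = 7.22 − 2.48 = 4.74 V.
k_n = μ_nC_ox · (W/L) = 2.944 mA/V².
V_ov = V_GS − V_th = 1.13 − 0.4 = 0.73 V.
Since V_DS = 4.74 V ≥ V_ov = 0.73 V, the device is in saturation.
I_D = ½ k_n V_ov² = 0.5 × 2.944 × 0.73² = 0.784 mA.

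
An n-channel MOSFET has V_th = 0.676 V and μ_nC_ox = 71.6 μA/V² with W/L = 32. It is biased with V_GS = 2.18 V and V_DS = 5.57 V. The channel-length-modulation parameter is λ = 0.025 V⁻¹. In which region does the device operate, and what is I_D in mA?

k_n = μ_nC_ox · (W/L) = 2.291 mA/V².
V_ov = V_GS − V_th = 2.18 − 0.676 = 1.5 V.
Since V_DS = 5.57 V ≥ V_ov = 1.5 V, the device is in saturation.
I_D = ½ k_n V_ov² (1 + λ V_DS) = 0.5 × 2.291 × 1.5² × (1 + 0.025 × 5.57) = 2.95 mA.

Saturation; I_D = 2.95 mA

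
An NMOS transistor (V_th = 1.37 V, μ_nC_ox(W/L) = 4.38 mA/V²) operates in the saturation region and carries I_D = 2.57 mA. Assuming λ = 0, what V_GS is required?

In saturation I_D = ½ k_n (V_GS − V_th)², so V_GS − V_th = √(2 I_D / k_n) = √(2 × 2.57 / 4.38) = 1.08 V.
V_GS = 1.37 + 1.08 = 2.45 V.

V_GS = 2.45 V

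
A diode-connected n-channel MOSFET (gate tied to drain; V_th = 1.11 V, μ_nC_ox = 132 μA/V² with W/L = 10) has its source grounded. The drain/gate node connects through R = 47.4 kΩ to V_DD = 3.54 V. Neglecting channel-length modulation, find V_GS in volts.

V_GS = 1.37 V

With gate tied to drain, V_GS = V_DS ≥ V_GS − V_th, so the device is in saturation.
k_n = μ_nC_ox · (W/L) = 1.32 mA/V².
KCL at the drain: ½ k_n (V_GS − V_th)² = (V_DD − V_GS)/R.
Let x = V_GS − 1.11. Then 31.3 x² + x − 2.43 = 0, giving x = 0.263 V (positive root), so V_GS = 1.37 V.
I_D = (V_DD − V_GS)/R = (3.54 − 1.37) / 47.4 = 0.0457 mA.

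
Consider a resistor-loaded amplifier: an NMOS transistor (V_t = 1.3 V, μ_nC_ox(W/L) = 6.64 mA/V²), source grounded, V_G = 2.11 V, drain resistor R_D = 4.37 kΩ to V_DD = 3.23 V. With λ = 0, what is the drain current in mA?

V_GS = V_G = 2.11 V, so V_ov = 2.11 − 1.3 = 0.81 V.
Assume saturation: I_D = ½ k_n V_ov² = 0.5 × 6.64 × 0.81² = 2.18 mA, giving V_DS = V_DD − I_D R_D = 3.23 − 2.18 × 4.37 = -6.29 V.
But -6.29 V < V_ov = 0.81 V, so the device is actually in triode.
In triode I_D = k_n[V_ov V_DS − ½ V_DS²] and I_D = (V_DD − V_DS)/R_D. Equating: 14.5 V_DS² − 24.5 V_DS + 3.23 = 0, giving V_DS = 0.144 V (the root below V_ov).
I_D = (3.23 − 0.144) / 4.37 = 0.706 mA.

I_D = 0.706 mA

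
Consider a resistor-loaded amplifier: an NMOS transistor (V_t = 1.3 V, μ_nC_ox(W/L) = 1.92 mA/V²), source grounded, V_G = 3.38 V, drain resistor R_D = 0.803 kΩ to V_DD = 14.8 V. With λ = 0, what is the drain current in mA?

V_GS = V_G = 3.38 V, so V_ov = 3.38 − 1.3 = 2.08 V.
Assume saturation: I_D = ½ k_n V_ov² = 0.5 × 1.92 × 2.08² = 4.15 mA, giving V_DS = V_DD − I_D R_D = 14.8 − 4.15 × 0.803 = 11.5 V.
V_DS = 11.5 V ≥ V_ov = 2.08 V, confirming saturation.

I_D = 4.15 mA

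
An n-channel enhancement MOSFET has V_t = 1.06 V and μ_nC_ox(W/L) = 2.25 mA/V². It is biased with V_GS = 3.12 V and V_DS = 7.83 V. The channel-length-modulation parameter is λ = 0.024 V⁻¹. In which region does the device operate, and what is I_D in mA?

V_ov = V_GS − V_t = 3.12 − 1.06 = 2.06 V.
Since V_DS = 7.83 V ≥ V_ov = 2.06 V, the device is in saturation.
I_D = ½ k_n V_ov² (1 + λ V_DS) = 0.5 × 2.25 × 2.06² × (1 + 0.024 × 7.83) = 5.67 mA.

Saturation; I_D = 5.67 mA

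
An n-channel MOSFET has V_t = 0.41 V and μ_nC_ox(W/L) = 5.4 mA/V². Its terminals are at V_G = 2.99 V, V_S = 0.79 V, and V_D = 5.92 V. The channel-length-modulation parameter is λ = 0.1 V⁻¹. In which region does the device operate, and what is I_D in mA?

V_GS = V_G − V_S = 2.99 − 0.79 = 2.2 V; V_DS = V_D − V_S = 5.92 − 0.79 = 5.13 V.
V_ov = V_GS − V_t = 2.2 − 0.41 = 1.79 V.
Since V_DS = 5.13 V ≥ V_ov = 1.79 V, the device is in saturation.
I_D = ½ k_n V_ov² (1 + λ V_DS) = 0.5 × 5.4 × 1.79² × (1 + 0.1 × 5.13) = 13.1 mA.

Saturation; I_D = 13.1 mA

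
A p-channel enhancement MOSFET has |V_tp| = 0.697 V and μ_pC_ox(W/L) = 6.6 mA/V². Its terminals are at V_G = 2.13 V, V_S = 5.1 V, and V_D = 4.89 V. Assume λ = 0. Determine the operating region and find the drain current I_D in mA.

V_SG = V_S − V_G = 5.1 − 2.13 = 2.97 V; V_SD = V_S − V_D = 5.1 − 4.89 = 0.21 V.
V_ov = V_SG − |V_tp| = 2.97 − 0.697 = 2.27 V.
Since V_SD = 0.21 V < V_ov = 2.27 V, the device is in the triode region.
I_D = k_p [V_ov · V_SD − ½ V_SD²] = 6.6 × [2.27 × 0.21 − 0.5 × 0.21²] = 3 mA.

Triode; I_D = 3.00 mA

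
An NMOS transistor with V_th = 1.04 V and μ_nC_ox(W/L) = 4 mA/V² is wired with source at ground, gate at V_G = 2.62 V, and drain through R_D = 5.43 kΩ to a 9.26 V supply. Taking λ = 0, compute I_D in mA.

V_GS = V_G = 2.62 V, so V_ov = 2.62 − 1.04 = 1.58 V.
Assume saturation: I_D = ½ k_n V_ov² = 0.5 × 4 × 1.58² = 4.99 mA, giving V_DS = V_DD − I_D R_D = 9.26 − 4.99 × 5.43 = -17.9 V.
But -17.9 V < V_ov = 1.58 V, so the device is actually in triode.
In triode I_D = k_n[V_ov V_DS − ½ V_DS²] and I_D = (V_DD − V_DS)/R_D. Equating: 10.9 V_DS² − 35.32 V_DS + 9.26 = 0, giving V_DS = 0.288 V (the root below V_ov).
I_D = (9.26 − 0.288) / 5.43 = 1.65 mA.

I_D = 1.65 mA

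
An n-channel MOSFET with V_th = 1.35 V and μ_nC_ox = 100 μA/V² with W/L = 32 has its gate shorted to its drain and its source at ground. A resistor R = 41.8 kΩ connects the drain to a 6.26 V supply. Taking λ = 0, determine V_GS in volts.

With gate tied to drain, V_GS = V_DS ≥ V_GS − V_th, so the device is in saturation.
k_n = μ_nC_ox · (W/L) = 3.2 mA/V².
KCL at the drain: ½ k_n (V_GS − V_th)² = (V_DD − V_GS)/R.
Let x = V_GS − 1.35. Then 66.9 x² + x − 4.91 = 0, giving x = 0.264 V (positive root), so V_GS = 1.61 V.
I_D = (V_DD − V_GS)/R = (6.26 − 1.61) / 41.8 = 0.111 mA.

V_GS = 1.61 V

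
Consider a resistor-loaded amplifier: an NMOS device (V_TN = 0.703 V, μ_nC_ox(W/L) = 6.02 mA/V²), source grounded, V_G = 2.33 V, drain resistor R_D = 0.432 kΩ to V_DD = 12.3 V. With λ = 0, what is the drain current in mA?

I_D = 7.97 mA

V_GS = V_G = 2.33 V, so V_ov = 2.33 − 0.703 = 1.63 V.
Assume saturation: I_D = ½ k_n V_ov² = 0.5 × 6.02 × 1.63² = 7.97 mA, giving V_DS = V_DD − I_D R_D = 12.3 − 7.97 × 0.432 = 8.86 V.
V_DS = 8.86 V ≥ V_ov = 1.63 V, confirming saturation.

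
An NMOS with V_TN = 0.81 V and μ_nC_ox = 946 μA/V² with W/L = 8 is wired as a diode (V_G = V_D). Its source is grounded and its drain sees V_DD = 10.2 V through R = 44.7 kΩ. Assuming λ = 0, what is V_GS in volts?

With gate tied to drain, V_GS = V_DS ≥ V_GS − V_TN, so the device is in saturation.
k_n = μ_nC_ox · (W/L) = 7.568 mA/V².
KCL at the drain: ½ k_n (V_GS − V_TN)² = (V_DD − V_GS)/R.
Let x = V_GS − 0.81. Then 169 x² + x − 9.39 = 0, giving x = 0.233 V (positive root), so V_GS = 1.04 V.
I_D = (V_DD − V_GS)/R = (10.2 − 1.04) / 44.7 = 0.205 mA.

V_GS = 1.04 V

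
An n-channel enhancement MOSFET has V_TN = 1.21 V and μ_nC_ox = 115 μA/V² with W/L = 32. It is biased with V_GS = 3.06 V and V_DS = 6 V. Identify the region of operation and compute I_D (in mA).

k_n = μ_nC_ox · (W/L) = 3.68 mA/V².
V_ov = V_GS − V_TN = 3.06 − 1.21 = 1.85 V.
Since V_DS = 6 V ≥ V_ov = 1.85 V, the device is in saturation.
I_D = ½ k_n V_ov² = 0.5 × 3.68 × 1.85² = 6.3 mA.

Saturation; I_D = 6.30 mA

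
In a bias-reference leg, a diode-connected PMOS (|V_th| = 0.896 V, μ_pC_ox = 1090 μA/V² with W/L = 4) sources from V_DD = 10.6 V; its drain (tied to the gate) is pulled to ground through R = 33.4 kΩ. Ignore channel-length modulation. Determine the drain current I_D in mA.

I_D = 0.280 mA

With gate tied to drain, V_SG = V_SD ≥ V_SG − |V_th|, so the device is in saturation.
k_p = μ_pC_ox · (W/L) = 4.36 mA/V².
KCL at the drain: ½ k_p (V_SG − |V_th|)² = (V_DD − V_SG)/R.
Let x = V_SG − 0.896. Then 72.8 x² + x − 9.704 = 0, giving x = 0.358 V (positive root), so V_SG = 1.25 V.
I_D = (V_DD − V_SG)/R = (10.6 − 1.25) / 33.4 = 0.28 mA.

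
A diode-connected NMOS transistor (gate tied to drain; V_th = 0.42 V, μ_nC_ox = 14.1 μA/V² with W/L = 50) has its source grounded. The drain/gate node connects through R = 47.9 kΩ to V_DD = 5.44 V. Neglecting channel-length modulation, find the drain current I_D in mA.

With gate tied to drain, V_GS = V_DS ≥ V_GS − V_th, so the device is in saturation.
k_n = μ_nC_ox · (W/L) = 0.705 mA/V².
KCL at the drain: ½ k_n (V_GS − V_th)² = (V_DD − V_GS)/R.
Let x = V_GS − 0.42. Then 16.9 x² + x − 5.02 = 0, giving x = 0.516 V (positive root), so V_GS = 0.936 V.
I_D = (V_DD − V_GS)/R = (5.44 − 0.936) / 47.9 = 0.094 mA.

I_D = 0.0940 mA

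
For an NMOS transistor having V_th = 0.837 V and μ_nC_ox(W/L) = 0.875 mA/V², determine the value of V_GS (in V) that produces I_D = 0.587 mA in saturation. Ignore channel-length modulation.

In saturation I_D = ½ k_n (V_GS − V_th)², so V_GS − V_th = √(2 I_D / k_n) = √(2 × 0.587 / 0.875) = 1.16 V.
V_GS = 0.837 + 1.16 = 2 V.

V_GS = 2.00 V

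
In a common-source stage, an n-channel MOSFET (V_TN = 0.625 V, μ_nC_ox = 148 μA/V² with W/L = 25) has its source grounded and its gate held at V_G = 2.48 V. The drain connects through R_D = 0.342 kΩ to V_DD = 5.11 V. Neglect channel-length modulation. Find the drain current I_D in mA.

V_GS = V_G = 2.48 V, so V_ov = 2.48 − 0.625 = 1.85 V.
k_n = μ_nC_ox · (W/L) = 3.7 mA/V².
Assume saturation: I_D = ½ k_n V_ov² = 0.5 × 3.7 × 1.85² = 6.37 mA, giving V_DS = V_DD − I_D R_D = 5.11 − 6.37 × 0.342 = 2.93 V.
V_DS = 2.93 V ≥ V_ov = 1.85 V, confirming saturation.

I_D = 6.37 mA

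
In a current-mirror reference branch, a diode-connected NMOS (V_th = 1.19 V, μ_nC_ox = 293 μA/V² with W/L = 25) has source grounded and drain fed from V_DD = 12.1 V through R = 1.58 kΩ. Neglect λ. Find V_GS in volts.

V_GS = 2.48 V

With gate tied to drain, V_GS = V_DS ≥ V_GS − V_th, so the device is in saturation.
k_n = μ_nC_ox · (W/L) = 7.325 mA/V².
KCL at the drain: ½ k_n (V_GS − V_th)² = (V_DD − V_GS)/R.
Let x = V_GS − 1.19. Then 5.79 x² + x − 10.91 = 0, giving x = 1.29 V (positive root), so V_GS = 2.48 V.
I_D = (V_DD − V_GS)/R = (12.1 − 2.48) / 1.58 = 6.09 mA.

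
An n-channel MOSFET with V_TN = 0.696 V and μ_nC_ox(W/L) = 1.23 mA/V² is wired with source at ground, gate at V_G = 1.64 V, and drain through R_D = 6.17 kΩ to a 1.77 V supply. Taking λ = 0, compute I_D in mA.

I_D = 0.247 mA

V_GS = V_G = 1.64 V, so V_ov = 1.64 − 0.696 = 0.944 V.
Assume saturation: I_D = ½ k_n V_ov² = 0.5 × 1.23 × 0.944² = 0.548 mA, giving V_DS = V_DD − I_D R_D = 1.77 − 0.548 × 6.17 = -1.61 V.
But -1.61 V < V_ov = 0.944 V, so the device is actually in triode.
In triode I_D = k_n[V_ov V_DS − ½ V_DS²] and I_D = (V_DD − V_DS)/R_D. Equating: 3.79 V_DS² − 8.164 V_DS + 1.77 = 0, giving V_DS = 0.245 V (the root below V_ov).
I_D = (1.77 − 0.245) / 6.17 = 0.247 mA.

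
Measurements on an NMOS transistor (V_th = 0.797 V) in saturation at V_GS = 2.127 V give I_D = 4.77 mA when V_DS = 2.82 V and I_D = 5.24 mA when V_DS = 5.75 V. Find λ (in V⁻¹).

λ = 0.0372 V⁻¹

With V_GS fixed, I_D ∝ (1 + λ V_DS) in saturation, so I_D2/I_D1 = (1 + λ V_DS2)/(1 + λ V_DS1).
5.24/4.77 = 1.099 = (1 + 5.75 λ)/(1 + 2.82 λ).
Solving: λ (I_D1 V_DS2 − I_D2 V_DS1) = I_D2 − I_D1, so λ = (5.24 − 4.77) / (4.77 × 5.75 − 5.24 × 2.82) = 0.47 / 12.7 = 0.0372 V⁻¹.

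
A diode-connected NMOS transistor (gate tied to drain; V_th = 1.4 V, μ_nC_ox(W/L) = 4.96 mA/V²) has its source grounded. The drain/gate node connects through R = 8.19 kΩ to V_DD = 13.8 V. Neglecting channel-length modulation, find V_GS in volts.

V_GS = 2.16 V

With gate tied to drain, V_GS = V_DS ≥ V_GS − V_th, so the device is in saturation.
KCL at the drain: ½ k_n (V_GS − V_th)² = (V_DD − V_GS)/R.
Let x = V_GS − 1.4. Then 20.3 x² + x − 12.4 = 0, giving x = 0.757 V (positive root), so V_GS = 2.16 V.
I_D = (V_DD − V_GS)/R = (13.8 − 2.16) / 8.19 = 1.42 mA.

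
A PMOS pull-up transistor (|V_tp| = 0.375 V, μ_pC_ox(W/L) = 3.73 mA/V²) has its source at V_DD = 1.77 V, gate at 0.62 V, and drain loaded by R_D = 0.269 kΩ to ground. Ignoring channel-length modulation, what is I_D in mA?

V_SG = V_DD − V_G = 1.77 − 0.62 = 1.15 V, so V_ov = 1.15 − 0.375 = 0.775 V.
Assume saturation: I_D = ½ k_p V_ov² = 0.5 × 3.73 × 0.775² = 1.12 mA, giving V_SD = V_DD − I_D R_D = 1.77 − 1.12 × 0.269 = 1.47 V.
V_SD = 1.47 V ≥ V_ov = 0.775 V, confirming saturation.

I_D = 1.12 mA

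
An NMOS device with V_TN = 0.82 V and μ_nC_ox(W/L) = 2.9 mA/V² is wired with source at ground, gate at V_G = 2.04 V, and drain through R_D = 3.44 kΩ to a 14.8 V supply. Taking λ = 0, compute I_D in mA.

I_D = 2.16 mA

V_GS = V_G = 2.04 V, so V_ov = 2.04 − 0.82 = 1.22 V.
Assume saturation: I_D = ½ k_n V_ov² = 0.5 × 2.9 × 1.22² = 2.16 mA, giving V_DS = V_DD − I_D R_D = 14.8 − 2.16 × 3.44 = 7.38 V.
V_DS = 7.38 V ≥ V_ov = 1.22 V, confirming saturation.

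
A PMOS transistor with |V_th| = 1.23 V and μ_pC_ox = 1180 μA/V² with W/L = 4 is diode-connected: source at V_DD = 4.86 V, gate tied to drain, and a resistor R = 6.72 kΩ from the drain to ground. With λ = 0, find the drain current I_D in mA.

I_D = 0.474 mA

With gate tied to drain, V_SG = V_SD ≥ V_SG − |V_th|, so the device is in saturation.
k_p = μ_pC_ox · (W/L) = 4.72 mA/V².
KCL at the drain: ½ k_p (V_SG − |V_th|)² = (V_DD − V_SG)/R.
Let x = V_SG − 1.23. Then 15.9 x² + x − 3.63 = 0, giving x = 0.448 V (positive root), so V_SG = 1.68 V.
I_D = (V_DD − V_SG)/R = (4.86 − 1.68) / 6.72 = 0.474 mA.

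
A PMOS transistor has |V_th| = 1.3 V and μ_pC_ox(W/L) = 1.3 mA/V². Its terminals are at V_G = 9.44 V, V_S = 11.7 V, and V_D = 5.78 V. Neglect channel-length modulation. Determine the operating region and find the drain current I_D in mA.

Saturation; I_D = 0.599 mA

V_SG = V_S − V_G = 11.7 − 9.44 = 2.26 V; V_SD = V_S − V_D = 11.7 − 5.78 = 5.92 V.
V_ov = V_SG − |V_th| = 2.26 − 1.3 = 0.96 V.
Since V_SD = 5.92 V ≥ V_ov = 0.96 V, the device is in saturation.
I_D = ½ k_p V_ov² = 0.5 × 1.3 × 0.96² = 0.599 mA.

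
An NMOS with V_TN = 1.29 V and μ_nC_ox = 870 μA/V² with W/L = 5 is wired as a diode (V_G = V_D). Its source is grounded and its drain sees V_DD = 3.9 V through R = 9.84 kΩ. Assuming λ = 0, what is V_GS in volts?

With gate tied to drain, V_GS = V_DS ≥ V_GS − V_TN, so the device is in saturation.
k_n = μ_nC_ox · (W/L) = 4.35 mA/V².
KCL at the drain: ½ k_n (V_GS − V_TN)² = (V_DD − V_GS)/R.
Let x = V_GS − 1.29. Then 21.4 x² + x − 2.61 = 0, giving x = 0.327 V (positive root), so V_GS = 1.62 V.
I_D = (V_DD − V_GS)/R = (3.9 − 1.62) / 9.84 = 0.232 mA.

V_GS = 1.62 V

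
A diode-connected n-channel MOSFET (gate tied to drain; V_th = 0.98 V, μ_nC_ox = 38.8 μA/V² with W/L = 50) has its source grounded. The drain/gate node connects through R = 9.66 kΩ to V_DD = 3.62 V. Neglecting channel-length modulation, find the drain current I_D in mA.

With gate tied to drain, V_GS = V_DS ≥ V_GS − V_th, so the device is in saturation.
k_n = μ_nC_ox · (W/L) = 1.94 mA/V².
KCL at the drain: ½ k_n (V_GS − V_th)² = (V_DD − V_GS)/R.
Let x = V_GS − 0.98. Then 9.37 x² + x − 2.64 = 0, giving x = 0.48 V (positive root), so V_GS = 1.46 V.
I_D = (V_DD − V_GS)/R = (3.62 − 1.46) / 9.66 = 0.224 mA.

I_D = 0.224 mA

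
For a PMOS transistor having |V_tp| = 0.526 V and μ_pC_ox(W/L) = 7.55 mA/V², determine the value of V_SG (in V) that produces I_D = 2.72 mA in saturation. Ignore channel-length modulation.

V_SG = 1.37 V

In saturation I_D = ½ k_p (V_SG − |V_tp|)², so V_SG − |V_tp| = √(2 I_D / k_p) = √(2 × 2.72 / 7.55) = 0.849 V.
V_SG = 0.526 + 0.849 = 1.37 V.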